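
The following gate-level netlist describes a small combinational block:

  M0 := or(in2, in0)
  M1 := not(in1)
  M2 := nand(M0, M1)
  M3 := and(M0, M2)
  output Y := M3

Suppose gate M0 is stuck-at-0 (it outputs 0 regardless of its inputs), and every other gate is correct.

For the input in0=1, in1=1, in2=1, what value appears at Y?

Propagate with M0 forced: M0=0 [stuck-at-0], M1=0, M2=1, M3=0.
So Y = 0. (Without the fault it would be 1.)

0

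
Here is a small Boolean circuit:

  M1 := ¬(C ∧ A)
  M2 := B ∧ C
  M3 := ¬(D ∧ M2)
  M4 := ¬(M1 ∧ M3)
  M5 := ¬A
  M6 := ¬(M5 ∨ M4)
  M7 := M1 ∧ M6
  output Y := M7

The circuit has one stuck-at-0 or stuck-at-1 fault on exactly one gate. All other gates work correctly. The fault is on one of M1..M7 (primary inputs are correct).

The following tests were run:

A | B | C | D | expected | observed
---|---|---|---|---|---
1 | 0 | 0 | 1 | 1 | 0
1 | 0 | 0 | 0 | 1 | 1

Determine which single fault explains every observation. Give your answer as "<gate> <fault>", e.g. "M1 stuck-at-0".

M2 stuck-at-1

Fault-free values for test 1 (A=1, B=0, C=0, D=1): M1=1, M2=0, M3=1, M4=0, M5=0, M6=1, M7=1, giving Y=1. Observed 0.
Test 1: faults giving observed 0 are {M1 stuck-at-0, M2 stuck-at-1, M3 stuck-at-0, M4 stuck-at-1, M5 stuck-at-1, M6 stuck-at-0, M7 stuck-at-0}.
Test 2 (A=1, B=0, C=0, D=0): fault-free M1=1, M2=0, M3=1, M4=0, M5=0, M6=1, M7=1 → 1; observed 1. Eliminates M1 stuck-at-0, M3 stuck-at-0, M4 stuck-at-1, M5 stuck-at-1, M6 stuck-at-0, M7 stuck-at-0.
Only M2 stuck-at-1 is consistent with every test.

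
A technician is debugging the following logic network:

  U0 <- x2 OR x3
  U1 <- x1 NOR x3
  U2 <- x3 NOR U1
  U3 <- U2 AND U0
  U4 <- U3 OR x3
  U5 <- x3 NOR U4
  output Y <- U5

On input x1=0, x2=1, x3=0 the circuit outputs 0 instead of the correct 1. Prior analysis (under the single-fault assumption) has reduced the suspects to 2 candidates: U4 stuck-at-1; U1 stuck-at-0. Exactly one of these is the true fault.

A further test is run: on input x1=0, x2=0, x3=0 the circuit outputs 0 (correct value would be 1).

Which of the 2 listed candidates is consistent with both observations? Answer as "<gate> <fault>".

U4 stuck-at-1

Evaluate each candidate on input x1=0, x2=0, x3=0:
  U4 stuck-at-1: U0=0, U1=1, U2=0, U3=0, U4=1 [stuck-at-1], U5=0 → 0 — matches
  U1 stuck-at-0: U0=0, U1=0 [stuck-at-0], U2=1, U3=0, U4=0, U5=1 → 1 — eliminated
Only U4 stuck-at-1 reproduces the observed 0.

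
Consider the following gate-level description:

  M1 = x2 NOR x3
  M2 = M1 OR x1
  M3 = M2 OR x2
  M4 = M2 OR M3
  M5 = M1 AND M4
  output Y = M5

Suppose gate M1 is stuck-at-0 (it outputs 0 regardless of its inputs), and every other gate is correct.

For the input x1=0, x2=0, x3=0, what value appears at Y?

0

Propagate with M1 forced: M1=0 [stuck-at-0], M2=0, M3=0, M4=0, M5=0.
So Y = 0. (Without the fault it would be 1.)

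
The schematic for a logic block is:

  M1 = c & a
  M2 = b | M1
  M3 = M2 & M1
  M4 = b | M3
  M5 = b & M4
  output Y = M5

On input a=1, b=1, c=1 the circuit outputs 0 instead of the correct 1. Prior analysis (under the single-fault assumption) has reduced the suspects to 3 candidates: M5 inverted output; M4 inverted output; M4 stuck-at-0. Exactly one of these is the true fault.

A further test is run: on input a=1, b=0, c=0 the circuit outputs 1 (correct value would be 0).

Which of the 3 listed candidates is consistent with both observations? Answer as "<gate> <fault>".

M5 inverted output

Evaluate each candidate on input a=1, b=0, c=0:
  M5 inverted output: M1=0, M2=0, M3=0, M4=0, M5=1 [inverted output] → 1 — matches
  M4 inverted output: M1=0, M2=0, M3=0, M4=1 [inverted output], M5=0 → 0 — eliminated
  M4 stuck-at-0: M1=0, M2=0, M3=0, M4=0 [stuck-at-0], M5=0 → 0 — eliminated
Only M5 inverted output reproduces the observed 1.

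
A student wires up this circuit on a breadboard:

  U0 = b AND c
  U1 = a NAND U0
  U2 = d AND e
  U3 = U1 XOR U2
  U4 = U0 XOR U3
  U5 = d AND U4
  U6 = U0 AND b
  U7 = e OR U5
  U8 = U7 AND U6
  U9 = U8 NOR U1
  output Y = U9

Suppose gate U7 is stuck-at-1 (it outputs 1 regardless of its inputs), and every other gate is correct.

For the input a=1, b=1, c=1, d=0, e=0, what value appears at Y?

0

Propagate with U7 forced: U0=1, U1=0, U2=0, U3=0, U4=1, U5=0, U6=1, U7=1 [stuck-at-1], U8=1, U9=0.
So Y = 0. (Without the fault it would be 1.)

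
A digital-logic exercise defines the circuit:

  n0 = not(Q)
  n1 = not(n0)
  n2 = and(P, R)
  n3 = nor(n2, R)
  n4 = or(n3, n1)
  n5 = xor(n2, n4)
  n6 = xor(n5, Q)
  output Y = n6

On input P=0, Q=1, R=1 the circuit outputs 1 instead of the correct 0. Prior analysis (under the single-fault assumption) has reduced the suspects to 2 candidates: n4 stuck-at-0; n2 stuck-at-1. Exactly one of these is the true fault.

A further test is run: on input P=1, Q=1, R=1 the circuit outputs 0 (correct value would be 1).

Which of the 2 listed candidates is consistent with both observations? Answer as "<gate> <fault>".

n4 stuck-at-0

Evaluate each candidate on input P=1, Q=1, R=1:
  n4 stuck-at-0: n0=0, n1=1, n2=1, n3=0, n4=0 [stuck-at-0], n5=1, n6=0 → 0 — matches
  n2 stuck-at-1: n0=0, n1=1, n2=1 [stuck-at-1], n3=0, n4=1, n5=0, n6=1 → 1 — eliminated
Only n4 stuck-at-0 reproduces the observed 0.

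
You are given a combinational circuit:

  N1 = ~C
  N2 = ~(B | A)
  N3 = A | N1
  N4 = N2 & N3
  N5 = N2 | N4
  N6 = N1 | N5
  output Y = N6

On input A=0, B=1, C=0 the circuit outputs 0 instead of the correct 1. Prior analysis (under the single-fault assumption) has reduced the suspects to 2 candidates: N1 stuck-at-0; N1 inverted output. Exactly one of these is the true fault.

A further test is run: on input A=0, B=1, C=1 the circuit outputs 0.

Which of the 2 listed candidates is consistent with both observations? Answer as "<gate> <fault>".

N1 stuck-at-0

Evaluate each candidate on input A=0, B=1, C=1:
  N1 stuck-at-0: N1=0 [stuck-at-0], N2=0, N3=0, N4=0, N5=0, N6=0 → 0 — matches
  N1 inverted output: N1=1 [inverted output], N2=0, N3=1, N4=0, N5=0, N6=1 → 1 — eliminated
Only N1 stuck-at-0 reproduces the observed 0.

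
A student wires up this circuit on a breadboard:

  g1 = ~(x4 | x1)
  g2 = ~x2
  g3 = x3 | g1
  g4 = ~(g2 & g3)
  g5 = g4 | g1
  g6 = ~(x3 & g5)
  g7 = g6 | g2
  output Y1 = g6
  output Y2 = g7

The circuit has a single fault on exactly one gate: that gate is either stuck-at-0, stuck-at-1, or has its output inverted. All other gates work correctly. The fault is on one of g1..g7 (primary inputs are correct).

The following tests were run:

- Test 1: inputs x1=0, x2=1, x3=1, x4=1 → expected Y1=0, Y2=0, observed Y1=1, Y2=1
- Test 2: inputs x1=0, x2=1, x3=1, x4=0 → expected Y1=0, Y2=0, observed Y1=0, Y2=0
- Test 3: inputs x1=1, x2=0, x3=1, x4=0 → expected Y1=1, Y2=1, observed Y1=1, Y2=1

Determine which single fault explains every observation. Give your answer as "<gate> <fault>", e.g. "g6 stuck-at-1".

g4 stuck-at-0

Fault-free values for test 1 (x1=0, x2=1, x3=1, x4=1): g1=0, g2=0, g3=1, g4=1, g5=1, g6=0, g7=0, giving Y1=0, Y2=0. Observed Y1=1, Y2=1.
Test 1: faults giving observed Y1=1, Y2=1 are {g2 stuck-at-1, g2 inverted output, g4 stuck-at-0, g4 inverted output, g5 stuck-at-0, g5 inverted output, g6 stuck-at-1, g6 inverted output}.
Test 2 (x1=0, x2=1, x3=1, x4=0): fault-free g1=1, g2=0, g3=1, g4=1, g5=1, g6=0, g7=0 → Y1=0, Y2=0; observed Y1=0, Y2=0. Eliminates g2 stuck-at-1, g2 inverted output, g5 stuck-at-0, g5 inverted output, g6 stuck-at-1, g6 inverted output.
Test 3 (x1=1, x2=0, x3=1, x4=0): fault-free g1=0, g2=1, g3=1, g4=0, g5=0, g6=1, g7=1 → Y1=1, Y2=1; observed Y1=1, Y2=1. Eliminates g4 inverted output.
Only g4 stuck-at-0 is consistent with every test.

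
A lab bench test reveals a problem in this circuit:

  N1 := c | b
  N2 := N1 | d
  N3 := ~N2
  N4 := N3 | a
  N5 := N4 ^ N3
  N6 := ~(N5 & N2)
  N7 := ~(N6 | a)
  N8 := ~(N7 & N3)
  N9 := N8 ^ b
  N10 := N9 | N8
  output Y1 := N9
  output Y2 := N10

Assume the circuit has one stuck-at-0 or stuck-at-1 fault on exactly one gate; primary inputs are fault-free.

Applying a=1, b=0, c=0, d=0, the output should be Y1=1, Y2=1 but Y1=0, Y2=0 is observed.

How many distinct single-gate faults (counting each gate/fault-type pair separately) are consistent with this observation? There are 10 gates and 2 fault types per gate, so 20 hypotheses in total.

2

Fault-free: N1=0, N2=0, N3=1, N4=1, N5=0, N6=1, N7=0, N8=1, N9=1, N10=1 → Y1=1, Y2=1. Observed Y1=0, Y2=0.
  N1: none of the 2 fault types match ✗
  N2: none of the 2 fault types match ✗
  N3: none of the 2 fault types match ✗
  N4: none of the 2 fault types match ✗
  N5: none of the 2 fault types match ✗
  N6: none of the 2 fault types match ✗
  N7: stuck-at-1 ✓; others ✗
  N8: stuck-at-0 ✓; others ✗
  N9: none of the 2 fault types match ✗
  N10: none of the 2 fault types match ✗
Consistent faults: {N7 stuck-at-1, N8 stuck-at-0} — 2 in all.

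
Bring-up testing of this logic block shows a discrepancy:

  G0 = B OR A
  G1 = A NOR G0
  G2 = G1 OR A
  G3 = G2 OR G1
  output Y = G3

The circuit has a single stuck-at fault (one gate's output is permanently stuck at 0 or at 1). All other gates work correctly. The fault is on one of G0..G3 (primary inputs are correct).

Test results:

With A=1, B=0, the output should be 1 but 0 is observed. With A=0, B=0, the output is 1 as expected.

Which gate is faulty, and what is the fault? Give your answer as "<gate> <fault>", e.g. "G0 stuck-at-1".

G2 stuck-at-0

Fault-free values for test 1 (A=1, B=0): G0=1, G1=0, G2=1, G3=1, giving Y=1. Observed 0.
Test 1: faults giving observed 0 are {G2 stuck-at-0, G3 stuck-at-0}.
Test 2 (A=0, B=0): fault-free G0=0, G1=1, G2=1, G3=1 → 1; observed 1. Eliminates G3 stuck-at-0.
Only G2 stuck-at-0 is consistent with every test.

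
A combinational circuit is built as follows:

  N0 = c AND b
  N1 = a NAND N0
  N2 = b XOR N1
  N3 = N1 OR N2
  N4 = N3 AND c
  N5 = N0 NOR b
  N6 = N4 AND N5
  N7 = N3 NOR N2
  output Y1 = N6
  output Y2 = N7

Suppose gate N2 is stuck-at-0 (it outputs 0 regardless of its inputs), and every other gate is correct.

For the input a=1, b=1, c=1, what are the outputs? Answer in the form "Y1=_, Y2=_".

Propagate with N2 forced: N0=1, N1=0, N2=0 [stuck-at-0], N3=0, N4=0, N5=0, N6=0, N7=1.
So the outputs are Y1=0, Y2=1. (Without the fault they would be Y1=0, Y2=0.)

Y1=0, Y2=1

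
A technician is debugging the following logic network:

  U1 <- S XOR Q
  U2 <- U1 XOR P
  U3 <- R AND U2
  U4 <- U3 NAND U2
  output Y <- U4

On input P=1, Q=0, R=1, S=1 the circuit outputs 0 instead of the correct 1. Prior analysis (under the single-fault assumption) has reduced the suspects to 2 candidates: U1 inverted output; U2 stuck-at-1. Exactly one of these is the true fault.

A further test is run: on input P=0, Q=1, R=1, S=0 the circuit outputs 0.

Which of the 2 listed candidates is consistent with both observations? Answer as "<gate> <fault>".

Evaluate each candidate on input P=0, Q=1, R=1, S=0:
  U1 inverted output: U1=0 [inverted output], U2=0, U3=0, U4=1 → 1 — eliminated
  U2 stuck-at-1: U1=1, U2=1 [stuck-at-1], U3=1, U4=0 → 0 — matches
Only U2 stuck-at-1 reproduces the observed 0.

U2 stuck-at-1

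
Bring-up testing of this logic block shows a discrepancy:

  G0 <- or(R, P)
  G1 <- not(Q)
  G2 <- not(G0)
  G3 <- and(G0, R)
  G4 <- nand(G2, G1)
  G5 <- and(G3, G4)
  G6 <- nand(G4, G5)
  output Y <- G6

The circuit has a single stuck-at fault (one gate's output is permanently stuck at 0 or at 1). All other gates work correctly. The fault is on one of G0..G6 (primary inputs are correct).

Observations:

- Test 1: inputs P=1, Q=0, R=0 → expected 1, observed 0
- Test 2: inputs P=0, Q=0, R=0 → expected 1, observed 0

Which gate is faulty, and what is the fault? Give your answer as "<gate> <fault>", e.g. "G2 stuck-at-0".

Fault-free values for test 1 (P=1, Q=0, R=0): G0=1, G1=1, G2=0, G3=0, G4=1, G5=0, G6=1, giving Y=1. Observed 0.
Test 1: faults giving observed 0 are {G3 stuck-at-1, G5 stuck-at-1, G6 stuck-at-0}.
Test 2 (P=0, Q=0, R=0): fault-free G0=0, G1=1, G2=1, G3=0, G4=0, G5=0, G6=1 → 1; observed 0. Eliminates G3 stuck-at-1, G5 stuck-at-1.
Only G6 stuck-at-0 is consistent with every test.

G6 stuck-at-0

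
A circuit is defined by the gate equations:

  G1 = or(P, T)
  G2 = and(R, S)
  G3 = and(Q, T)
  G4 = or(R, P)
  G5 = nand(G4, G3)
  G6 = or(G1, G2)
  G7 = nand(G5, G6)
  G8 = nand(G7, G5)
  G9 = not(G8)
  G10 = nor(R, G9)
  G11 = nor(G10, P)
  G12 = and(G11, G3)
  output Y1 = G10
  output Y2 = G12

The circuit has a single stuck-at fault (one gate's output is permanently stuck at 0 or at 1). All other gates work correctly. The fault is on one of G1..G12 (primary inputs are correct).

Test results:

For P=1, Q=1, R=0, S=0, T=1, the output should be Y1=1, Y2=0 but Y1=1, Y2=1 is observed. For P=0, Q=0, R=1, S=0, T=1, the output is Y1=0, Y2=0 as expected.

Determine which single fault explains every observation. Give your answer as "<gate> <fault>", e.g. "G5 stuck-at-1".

Fault-free values for test 1 (P=1, Q=1, R=0, S=0, T=1): G1=1, G2=0, G3=1, G4=1, G5=0, G6=1, G7=1, G8=1, G9=0, G10=1, G11=0, G12=0, giving Y1=1, Y2=0. Observed Y1=1, Y2=1.
Test 1: faults giving observed Y1=1, Y2=1 are {G11 stuck-at-1, G12 stuck-at-1}.
Test 2 (P=0, Q=0, R=1, S=0, T=1): fault-free G1=1, G2=0, G3=0, G4=1, G5=1, G6=1, G7=0, G8=1, G9=0, G10=0, G11=1, G12=0 → Y1=0, Y2=0; observed Y1=0, Y2=0. Eliminates G12 stuck-at-1.
Only G11 stuck-at-1 is consistent with every test.

G11 stuck-at-1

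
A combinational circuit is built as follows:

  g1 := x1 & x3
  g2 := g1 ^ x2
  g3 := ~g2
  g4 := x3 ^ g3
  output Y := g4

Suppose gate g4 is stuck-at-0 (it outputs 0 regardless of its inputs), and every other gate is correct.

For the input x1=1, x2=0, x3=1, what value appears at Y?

0

Propagate with g4 forced: g1=1, g2=1, g3=0, g4=0 [stuck-at-0].
So Y = 0. (Without the fault it would be 1.)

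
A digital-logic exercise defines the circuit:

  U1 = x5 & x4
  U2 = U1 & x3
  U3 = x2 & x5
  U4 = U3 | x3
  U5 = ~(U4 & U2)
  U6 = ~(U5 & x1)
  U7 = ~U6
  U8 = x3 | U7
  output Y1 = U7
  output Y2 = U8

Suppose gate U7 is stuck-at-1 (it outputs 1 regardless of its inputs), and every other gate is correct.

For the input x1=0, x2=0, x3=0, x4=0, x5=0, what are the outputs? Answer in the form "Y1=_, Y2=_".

Y1=1, Y2=1

Propagate with U7 forced: U1=0, U2=0, U3=0, U4=0, U5=1, U6=1, U7=1 [stuck-at-1], U8=1.
So the outputs are Y1=1, Y2=1. (Without the fault they would be Y1=0, Y2=0.)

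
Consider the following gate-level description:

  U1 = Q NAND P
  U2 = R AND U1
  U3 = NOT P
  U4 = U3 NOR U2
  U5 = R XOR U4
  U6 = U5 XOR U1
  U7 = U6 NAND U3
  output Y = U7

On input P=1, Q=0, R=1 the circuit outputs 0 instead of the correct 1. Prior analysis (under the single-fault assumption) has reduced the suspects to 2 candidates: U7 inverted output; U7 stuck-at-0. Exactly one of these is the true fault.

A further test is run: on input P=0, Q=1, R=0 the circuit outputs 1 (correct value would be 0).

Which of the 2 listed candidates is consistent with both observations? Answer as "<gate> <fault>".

Evaluate each candidate on input P=0, Q=1, R=0:
  U7 inverted output: U1=1, U2=0, U3=1, U4=0, U5=0, U6=1, U7=1 [inverted output] → 1 — matches
  U7 stuck-at-0: U1=1, U2=0, U3=1, U4=0, U5=0, U6=1, U7=0 [stuck-at-0] → 0 — eliminated
Only U7 inverted output reproduces the observed 1.

U7 inverted output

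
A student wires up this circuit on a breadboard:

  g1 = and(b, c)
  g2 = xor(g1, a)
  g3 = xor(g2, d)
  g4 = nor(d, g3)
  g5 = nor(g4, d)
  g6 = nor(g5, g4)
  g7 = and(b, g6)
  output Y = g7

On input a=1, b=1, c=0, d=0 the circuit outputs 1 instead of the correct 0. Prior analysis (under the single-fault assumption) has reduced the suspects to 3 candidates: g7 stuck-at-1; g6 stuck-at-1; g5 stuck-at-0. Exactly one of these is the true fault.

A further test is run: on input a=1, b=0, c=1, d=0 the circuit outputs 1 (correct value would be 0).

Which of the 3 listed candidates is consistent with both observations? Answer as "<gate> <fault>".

Evaluate each candidate on input a=1, b=0, c=1, d=0:
  g7 stuck-at-1: g1=0, g2=1, g3=1, g4=0, g5=1, g6=0, g7=1 [stuck-at-1] → 1 — matches
  g6 stuck-at-1: g1=0, g2=1, g3=1, g4=0, g5=1, g6=1 [stuck-at-1], g7=0 → 0 — eliminated
  g5 stuck-at-0: g1=0, g2=1, g3=1, g4=0, g5=0 [stuck-at-0], g6=1, g7=0 → 0 — eliminated
Only g7 stuck-at-1 reproduces the observed 1.

g7 stuck-at-1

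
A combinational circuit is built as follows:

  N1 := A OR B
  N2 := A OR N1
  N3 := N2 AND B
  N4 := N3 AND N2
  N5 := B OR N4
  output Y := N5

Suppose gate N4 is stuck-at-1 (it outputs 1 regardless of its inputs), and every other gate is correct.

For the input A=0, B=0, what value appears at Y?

1

Propagate with N4 forced: N1=0, N2=0, N3=0, N4=1 [stuck-at-1], N5=1.
So Y = 1. (Without the fault it would be 0.)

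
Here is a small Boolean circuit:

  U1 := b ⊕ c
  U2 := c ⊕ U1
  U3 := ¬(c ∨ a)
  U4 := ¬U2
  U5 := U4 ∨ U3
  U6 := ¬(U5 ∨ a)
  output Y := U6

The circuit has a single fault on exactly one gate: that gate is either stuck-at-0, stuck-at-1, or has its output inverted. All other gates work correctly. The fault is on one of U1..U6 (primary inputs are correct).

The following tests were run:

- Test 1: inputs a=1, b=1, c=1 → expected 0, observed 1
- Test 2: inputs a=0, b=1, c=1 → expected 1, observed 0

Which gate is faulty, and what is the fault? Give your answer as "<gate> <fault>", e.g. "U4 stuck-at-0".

U6 inverted output

Fault-free values for test 1 (a=1, b=1, c=1): U1=0, U2=1, U3=0, U4=0, U5=0, U6=0, giving Y=0. Observed 1.
Test 1: faults giving observed 1 are {U6 stuck-at-1, U6 inverted output}.
Test 2 (a=0, b=1, c=1): fault-free U1=0, U2=1, U3=0, U4=0, U5=0, U6=1 → 1; observed 0. Eliminates U6 stuck-at-1.
Only U6 inverted output is consistent with every test.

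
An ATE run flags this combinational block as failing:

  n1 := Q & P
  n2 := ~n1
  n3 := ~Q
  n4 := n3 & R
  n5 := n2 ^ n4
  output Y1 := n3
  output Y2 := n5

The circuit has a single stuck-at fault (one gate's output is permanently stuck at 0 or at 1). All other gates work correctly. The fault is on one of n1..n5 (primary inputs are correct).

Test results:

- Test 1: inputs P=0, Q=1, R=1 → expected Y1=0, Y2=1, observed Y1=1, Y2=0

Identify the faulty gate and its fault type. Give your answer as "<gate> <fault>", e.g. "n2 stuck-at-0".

Fault-free values for test 1 (P=0, Q=1, R=1): n1=0, n2=1, n3=0, n4=0, n5=1, giving Y1=0, Y2=1. Observed Y1=1, Y2=0.
Test 1: faults giving observed Y1=1, Y2=0 are {n3 stuck-at-1}.
Only n3 stuck-at-1 is consistent with every test.

n3 stuck-at-1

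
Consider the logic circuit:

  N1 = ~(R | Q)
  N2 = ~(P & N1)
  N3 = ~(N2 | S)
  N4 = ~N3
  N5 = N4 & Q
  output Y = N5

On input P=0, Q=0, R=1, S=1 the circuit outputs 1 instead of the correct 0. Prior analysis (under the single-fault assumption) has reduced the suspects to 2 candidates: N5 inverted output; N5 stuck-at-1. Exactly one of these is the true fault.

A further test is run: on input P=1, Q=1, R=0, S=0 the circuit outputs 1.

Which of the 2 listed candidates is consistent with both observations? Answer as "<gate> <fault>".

Evaluate each candidate on input P=1, Q=1, R=0, S=0:
  N5 inverted output: N1=0, N2=1, N3=0, N4=1, N5=0 [inverted output] → 0 — eliminated
  N5 stuck-at-1: N1=0, N2=1, N3=0, N4=1, N5=1 [stuck-at-1] → 1 — matches
Only N5 stuck-at-1 reproduces the observed 1.

N5 stuck-at-1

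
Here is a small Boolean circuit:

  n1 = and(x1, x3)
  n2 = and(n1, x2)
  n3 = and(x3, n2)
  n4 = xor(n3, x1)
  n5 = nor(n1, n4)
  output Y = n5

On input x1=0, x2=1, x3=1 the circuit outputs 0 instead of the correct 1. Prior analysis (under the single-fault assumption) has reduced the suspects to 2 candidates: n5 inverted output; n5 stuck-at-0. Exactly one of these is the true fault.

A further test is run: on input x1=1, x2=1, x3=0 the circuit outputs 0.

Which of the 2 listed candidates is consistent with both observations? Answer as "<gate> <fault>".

n5 stuck-at-0

Evaluate each candidate on input x1=1, x2=1, x3=0:
  n5 inverted output: n1=0, n2=0, n3=0, n4=1, n5=1 [inverted output] → 1 — eliminated
  n5 stuck-at-0: n1=0, n2=0, n3=0, n4=1, n5=0 [stuck-at-0] → 0 — matches
Only n5 stuck-at-0 reproduces the observed 0.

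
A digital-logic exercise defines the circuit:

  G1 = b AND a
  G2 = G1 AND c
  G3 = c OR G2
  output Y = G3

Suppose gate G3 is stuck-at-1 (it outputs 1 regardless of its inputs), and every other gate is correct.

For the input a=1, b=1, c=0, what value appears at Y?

1

Propagate with G3 forced: G1=1, G2=0, G3=1 [stuck-at-1].
So Y = 1. (Without the fault it would be 0.)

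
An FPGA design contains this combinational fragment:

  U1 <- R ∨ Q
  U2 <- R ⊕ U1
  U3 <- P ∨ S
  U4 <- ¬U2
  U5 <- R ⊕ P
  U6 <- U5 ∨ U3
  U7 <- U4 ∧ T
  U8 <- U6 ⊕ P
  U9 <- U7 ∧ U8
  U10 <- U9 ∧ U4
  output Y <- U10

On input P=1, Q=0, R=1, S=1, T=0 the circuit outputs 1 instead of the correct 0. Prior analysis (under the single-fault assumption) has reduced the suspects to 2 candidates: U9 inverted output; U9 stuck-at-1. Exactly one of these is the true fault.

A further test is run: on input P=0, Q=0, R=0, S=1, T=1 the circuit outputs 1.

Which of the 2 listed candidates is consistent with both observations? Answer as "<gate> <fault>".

Evaluate each candidate on input P=0, Q=0, R=0, S=1, T=1:
  U9 inverted output: U1=0, U2=0, U3=1, U4=1, U5=0, U6=1, U7=1, U8=1, U9=0 [inverted output], U10=0 → 0 — eliminated
  U9 stuck-at-1: U1=0, U2=0, U3=1, U4=1, U5=0, U6=1, U7=1, U8=1, U9=1 [stuck-at-1], U10=1 → 1 — matches
Only U9 stuck-at-1 reproduces the observed 1.

U9 stuck-at-1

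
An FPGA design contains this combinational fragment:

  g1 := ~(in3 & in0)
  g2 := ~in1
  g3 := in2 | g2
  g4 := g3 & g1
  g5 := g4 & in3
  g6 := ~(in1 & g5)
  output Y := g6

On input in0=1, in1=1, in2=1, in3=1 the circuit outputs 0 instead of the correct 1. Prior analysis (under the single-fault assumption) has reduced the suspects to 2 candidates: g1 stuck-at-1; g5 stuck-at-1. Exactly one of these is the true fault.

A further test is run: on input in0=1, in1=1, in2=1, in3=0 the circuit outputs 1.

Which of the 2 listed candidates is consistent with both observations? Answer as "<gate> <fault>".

Evaluate each candidate on input in0=1, in1=1, in2=1, in3=0:
  g1 stuck-at-1: g1=1 [stuck-at-1], g2=0, g3=1, g4=1, g5=0, g6=1 → 1 — matches
  g5 stuck-at-1: g1=1, g2=0, g3=1, g4=1, g5=1 [stuck-at-1], g6=0 → 0 — eliminated
Only g1 stuck-at-1 reproduces the observed 1.

g1 stuck-at-1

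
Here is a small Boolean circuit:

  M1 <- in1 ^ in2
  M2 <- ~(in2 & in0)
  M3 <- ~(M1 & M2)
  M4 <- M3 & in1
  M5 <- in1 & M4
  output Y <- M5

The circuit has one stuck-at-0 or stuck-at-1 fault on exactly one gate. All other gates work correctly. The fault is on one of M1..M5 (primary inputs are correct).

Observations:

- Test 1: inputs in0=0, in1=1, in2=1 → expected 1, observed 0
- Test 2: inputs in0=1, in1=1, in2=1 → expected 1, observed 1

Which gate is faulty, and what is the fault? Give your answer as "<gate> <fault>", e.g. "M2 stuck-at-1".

M1 stuck-at-1

Fault-free values for test 1 (in0=0, in1=1, in2=1): M1=0, M2=1, M3=1, M4=1, M5=1, giving Y=1. Observed 0.
Test 1: faults giving observed 0 are {M1 stuck-at-1, M3 stuck-at-0, M4 stuck-at-0, M5 stuck-at-0}.
Test 2 (in0=1, in1=1, in2=1): fault-free M1=0, M2=0, M3=1, M4=1, M5=1 → 1; observed 1. Eliminates M3 stuck-at-0, M4 stuck-at-0, M5 stuck-at-0.
Only M1 stuck-at-1 is consistent with every test.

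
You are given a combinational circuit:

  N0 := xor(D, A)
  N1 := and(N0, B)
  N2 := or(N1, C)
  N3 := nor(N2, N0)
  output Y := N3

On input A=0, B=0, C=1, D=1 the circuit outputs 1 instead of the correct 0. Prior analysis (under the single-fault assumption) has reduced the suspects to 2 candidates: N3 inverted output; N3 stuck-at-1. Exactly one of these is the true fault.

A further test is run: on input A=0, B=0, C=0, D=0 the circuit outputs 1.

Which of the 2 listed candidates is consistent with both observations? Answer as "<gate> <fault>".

N3 stuck-at-1

Evaluate each candidate on input A=0, B=0, C=0, D=0:
  N3 inverted output: N0=0, N1=0, N2=0, N3=0 [inverted output] → 0 — eliminated
  N3 stuck-at-1: N0=0, N1=0, N2=0, N3=1 [stuck-at-1] → 1 — matches
Only N3 stuck-at-1 reproduces the observed 1.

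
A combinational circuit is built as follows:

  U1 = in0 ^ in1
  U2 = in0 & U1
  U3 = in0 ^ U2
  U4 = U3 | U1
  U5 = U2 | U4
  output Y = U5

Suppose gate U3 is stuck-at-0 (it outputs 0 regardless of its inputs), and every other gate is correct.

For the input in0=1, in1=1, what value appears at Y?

0

Propagate with U3 forced: U1=0, U2=0, U3=0 [stuck-at-0], U4=0, U5=0.
So Y = 0. (Without the fault it would be 1.)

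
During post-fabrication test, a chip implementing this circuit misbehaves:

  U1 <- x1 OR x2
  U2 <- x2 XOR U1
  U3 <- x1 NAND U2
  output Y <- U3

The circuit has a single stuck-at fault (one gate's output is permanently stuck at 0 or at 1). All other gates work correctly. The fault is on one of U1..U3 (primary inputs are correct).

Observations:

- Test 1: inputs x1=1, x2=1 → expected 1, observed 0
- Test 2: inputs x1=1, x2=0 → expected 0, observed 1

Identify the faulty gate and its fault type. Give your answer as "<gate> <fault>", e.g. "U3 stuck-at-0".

U1 stuck-at-0

Fault-free values for test 1 (x1=1, x2=1): U1=1, U2=0, U3=1, giving Y=1. Observed 0.
Test 1: faults giving observed 0 are {U1 stuck-at-0, U2 stuck-at-1, U3 stuck-at-0}.
Test 2 (x1=1, x2=0): fault-free U1=1, U2=1, U3=0 → 0; observed 1. Eliminates U2 stuck-at-1, U3 stuck-at-0.
Only U1 stuck-at-0 is consistent with every test.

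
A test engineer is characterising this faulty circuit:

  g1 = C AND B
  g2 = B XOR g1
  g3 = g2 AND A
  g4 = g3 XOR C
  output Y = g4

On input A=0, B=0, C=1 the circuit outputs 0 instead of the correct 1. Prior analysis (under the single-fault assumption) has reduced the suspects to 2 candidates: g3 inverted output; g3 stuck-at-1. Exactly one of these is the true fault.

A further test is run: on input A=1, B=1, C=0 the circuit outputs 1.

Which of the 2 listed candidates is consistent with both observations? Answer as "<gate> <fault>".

g3 stuck-at-1

Evaluate each candidate on input A=1, B=1, C=0:
  g3 inverted output: g1=0, g2=1, g3=0 [inverted output], g4=0 → 0 — eliminated
  g3 stuck-at-1: g1=0, g2=1, g3=1 [stuck-at-1], g4=1 → 1 — matches
Only g3 stuck-at-1 reproduces the observed 1.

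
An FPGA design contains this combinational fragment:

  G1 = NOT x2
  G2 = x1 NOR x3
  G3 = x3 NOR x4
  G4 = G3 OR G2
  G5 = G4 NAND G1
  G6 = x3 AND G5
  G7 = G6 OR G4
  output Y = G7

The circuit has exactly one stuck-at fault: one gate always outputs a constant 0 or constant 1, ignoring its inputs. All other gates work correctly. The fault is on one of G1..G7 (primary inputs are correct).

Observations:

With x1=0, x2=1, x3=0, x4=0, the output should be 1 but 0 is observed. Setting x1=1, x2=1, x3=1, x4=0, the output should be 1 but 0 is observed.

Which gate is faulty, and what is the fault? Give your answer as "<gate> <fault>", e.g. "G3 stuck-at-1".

G7 stuck-at-0

Fault-free values for test 1 (x1=0, x2=1, x3=0, x4=0): G1=0, G2=1, G3=1, G4=1, G5=1, G6=0, G7=1, giving Y=1. Observed 0.
Test 1: faults giving observed 0 are {G4 stuck-at-0, G7 stuck-at-0}.
Test 2 (x1=1, x2=1, x3=1, x4=0): fault-free G1=0, G2=0, G3=0, G4=0, G5=1, G6=1, G7=1 → 1; observed 0. Eliminates G4 stuck-at-0.
Only G7 stuck-at-0 is consistent with every test.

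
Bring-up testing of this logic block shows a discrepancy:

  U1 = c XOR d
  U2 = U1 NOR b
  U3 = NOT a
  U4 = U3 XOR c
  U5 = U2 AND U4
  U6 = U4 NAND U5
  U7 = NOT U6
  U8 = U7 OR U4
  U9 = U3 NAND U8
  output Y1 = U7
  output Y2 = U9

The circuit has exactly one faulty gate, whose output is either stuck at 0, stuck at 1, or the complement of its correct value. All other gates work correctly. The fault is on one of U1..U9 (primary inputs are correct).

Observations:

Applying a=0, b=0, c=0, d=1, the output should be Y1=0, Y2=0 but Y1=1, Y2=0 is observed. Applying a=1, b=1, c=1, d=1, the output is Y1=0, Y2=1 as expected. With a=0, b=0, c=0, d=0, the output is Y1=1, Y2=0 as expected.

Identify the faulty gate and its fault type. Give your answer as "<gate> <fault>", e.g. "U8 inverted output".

U1 stuck-at-0

Fault-free values for test 1 (a=0, b=0, c=0, d=1): U1=1, U2=0, U3=1, U4=1, U5=0, U6=1, U7=0, U8=1, U9=0, giving Y1=0, Y2=0. Observed Y1=1, Y2=0.
Test 1: faults giving observed Y1=1, Y2=0 are {U1 stuck-at-0, U1 inverted output, U2 stuck-at-1, U2 inverted output, U5 stuck-at-1, U5 inverted output, U6 stuck-at-0, U6 inverted output, U7 stuck-at-1, U7 inverted output}.
Test 2 (a=1, b=1, c=1, d=1): fault-free U1=0, U2=0, U3=0, U4=1, U5=0, U6=1, U7=0, U8=1, U9=1 → Y1=0, Y2=1; observed Y1=0, Y2=1. Eliminates U2 stuck-at-1, U2 inverted output, U5 stuck-at-1, U5 inverted output, U6 stuck-at-0, U6 inverted output, U7 stuck-at-1, U7 inverted output.
Test 3 (a=0, b=0, c=0, d=0): fault-free U1=0, U2=1, U3=1, U4=1, U5=1, U6=0, U7=1, U8=1, U9=0 → Y1=1, Y2=0; observed Y1=1, Y2=0. Eliminates U1 inverted output.
Only U1 stuck-at-0 is consistent with every test.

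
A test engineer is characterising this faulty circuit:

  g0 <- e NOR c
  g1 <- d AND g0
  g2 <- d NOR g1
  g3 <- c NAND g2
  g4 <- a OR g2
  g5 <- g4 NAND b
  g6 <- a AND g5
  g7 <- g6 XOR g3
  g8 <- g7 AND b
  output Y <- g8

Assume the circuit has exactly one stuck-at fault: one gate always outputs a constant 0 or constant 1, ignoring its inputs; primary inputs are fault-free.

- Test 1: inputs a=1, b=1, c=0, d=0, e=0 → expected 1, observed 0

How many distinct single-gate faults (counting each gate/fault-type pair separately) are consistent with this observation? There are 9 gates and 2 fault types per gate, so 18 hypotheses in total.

Fault-free: g0=1, g1=0, g2=1, g3=1, g4=1, g5=0, g6=0, g7=1, g8=1 → 1. Observed 0.
  g0: none of the 2 fault types match ✗
  g1: none of the 2 fault types match ✗
  g2: none of the 2 fault types match ✗
  g3: stuck-at-0 ✓; others ✗
  g4: stuck-at-0 ✓; others ✗
  g5: stuck-at-1 ✓; others ✗
  g6: stuck-at-1 ✓; others ✗
  g7: stuck-at-0 ✓; others ✗
  g8: stuck-at-0 ✓; others ✗
Consistent faults: {g3 stuck-at-0, g4 stuck-at-0, g5 stuck-at-1, g6 stuck-at-1, g7 stuck-at-0, g8 stuck-at-0} — 6 in all.

6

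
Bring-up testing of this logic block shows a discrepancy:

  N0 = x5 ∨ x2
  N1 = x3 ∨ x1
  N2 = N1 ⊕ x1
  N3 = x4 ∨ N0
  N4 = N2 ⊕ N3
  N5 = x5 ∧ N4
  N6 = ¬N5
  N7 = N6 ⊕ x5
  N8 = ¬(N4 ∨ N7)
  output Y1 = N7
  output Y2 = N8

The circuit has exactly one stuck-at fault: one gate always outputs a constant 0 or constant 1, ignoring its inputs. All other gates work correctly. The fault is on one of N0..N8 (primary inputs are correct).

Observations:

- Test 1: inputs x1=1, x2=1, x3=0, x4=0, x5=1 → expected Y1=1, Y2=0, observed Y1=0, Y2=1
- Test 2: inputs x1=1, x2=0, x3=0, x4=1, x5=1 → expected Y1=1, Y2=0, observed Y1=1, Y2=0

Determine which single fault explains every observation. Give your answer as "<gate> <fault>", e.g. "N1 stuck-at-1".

Fault-free values for test 1 (x1=1, x2=1, x3=0, x4=0, x5=1): N0=1, N1=1, N2=0, N3=1, N4=1, N5=1, N6=0, N7=1, N8=0, giving Y1=1, Y2=0. Observed Y1=0, Y2=1.
Test 1: faults giving observed Y1=0, Y2=1 are {N0 stuck-at-0, N1 stuck-at-0, N2 stuck-at-1, N3 stuck-at-0, N4 stuck-at-0}.
Test 2 (x1=1, x2=0, x3=0, x4=1, x5=1): fault-free N0=1, N1=1, N2=0, N3=1, N4=1, N5=1, N6=0, N7=1, N8=0 → Y1=1, Y2=0; observed Y1=1, Y2=0. Eliminates N1 stuck-at-0, N2 stuck-at-1, N3 stuck-at-0, N4 stuck-at-0.
Only N0 stuck-at-0 is consistent with every test.

N0 stuck-at-0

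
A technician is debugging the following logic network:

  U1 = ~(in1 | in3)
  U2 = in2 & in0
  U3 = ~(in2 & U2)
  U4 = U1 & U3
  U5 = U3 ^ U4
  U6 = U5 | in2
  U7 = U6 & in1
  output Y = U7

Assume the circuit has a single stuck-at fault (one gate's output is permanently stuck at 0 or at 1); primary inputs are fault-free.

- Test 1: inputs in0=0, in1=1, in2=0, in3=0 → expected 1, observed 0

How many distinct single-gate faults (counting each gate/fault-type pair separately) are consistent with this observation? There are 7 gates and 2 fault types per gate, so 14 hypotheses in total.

6

Fault-free: U1=0, U2=0, U3=1, U4=0, U5=1, U6=1, U7=1 → 1. Observed 0.
  U1 stuck-at-0: output 1 ✗
  U1 stuck-at-1: output 0 ✓
  U2 stuck-at-0: output 1 ✗
  U2 stuck-at-1: output 1 ✗
  U3 stuck-at-0: output 0 ✓
  U3 stuck-at-1: output 1 ✗
  U4 stuck-at-0: output 1 ✗
  U4 stuck-at-1: output 0 ✓
  U5 stuck-at-0: output 0 ✓
  U5 stuck-at-1: output 1 ✗
  U6 stuck-at-0: output 0 ✓
  U6 stuck-at-1: output 1 ✗
  U7 stuck-at-0: output 0 ✓
  U7 stuck-at-1: output 1 ✗
Consistent faults: {U1 stuck-at-1, U3 stuck-at-0, U4 stuck-at-1, U5 stuck-at-0, U6 stuck-at-0, U7 stuck-at-0} — 6 in all.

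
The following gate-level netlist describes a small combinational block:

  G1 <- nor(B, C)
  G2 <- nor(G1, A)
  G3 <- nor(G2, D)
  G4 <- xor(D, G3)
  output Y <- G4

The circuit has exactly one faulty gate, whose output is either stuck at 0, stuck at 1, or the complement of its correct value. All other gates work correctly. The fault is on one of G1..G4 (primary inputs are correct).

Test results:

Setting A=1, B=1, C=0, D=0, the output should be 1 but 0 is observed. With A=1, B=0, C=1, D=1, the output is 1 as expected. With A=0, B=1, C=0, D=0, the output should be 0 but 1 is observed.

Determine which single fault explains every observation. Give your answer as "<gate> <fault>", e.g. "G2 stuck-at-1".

Fault-free values for test 1 (A=1, B=1, C=0, D=0): G1=0, G2=0, G3=1, G4=1, giving Y=1. Observed 0.
Test 1: faults giving observed 0 are {G2 stuck-at-1, G2 inverted output, G3 stuck-at-0, G3 inverted output, G4 stuck-at-0, G4 inverted output}.
Test 2 (A=1, B=0, C=1, D=1): fault-free G1=0, G2=0, G3=0, G4=1 → 1; observed 1. Eliminates G3 inverted output, G4 stuck-at-0, G4 inverted output.
Test 3 (A=0, B=1, C=0, D=0): fault-free G1=0, G2=1, G3=0, G4=0 → 0; observed 1. Eliminates G2 stuck-at-1, G3 stuck-at-0.
Only G2 inverted output is consistent with every test.

G2 inverted output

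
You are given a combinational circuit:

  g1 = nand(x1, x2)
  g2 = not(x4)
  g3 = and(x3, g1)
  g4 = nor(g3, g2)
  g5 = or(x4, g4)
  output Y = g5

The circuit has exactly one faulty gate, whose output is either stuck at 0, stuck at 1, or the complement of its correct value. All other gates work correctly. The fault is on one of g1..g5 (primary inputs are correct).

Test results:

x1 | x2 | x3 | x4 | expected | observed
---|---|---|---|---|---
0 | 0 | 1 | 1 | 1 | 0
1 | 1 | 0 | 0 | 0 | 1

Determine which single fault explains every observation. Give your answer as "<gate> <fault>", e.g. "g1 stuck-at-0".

Fault-free values for test 1 (x1=0, x2=0, x3=1, x4=1): g1=1, g2=0, g3=1, g4=0, g5=1, giving Y=1. Observed 0.
Test 1: faults giving observed 0 are {g5 stuck-at-0, g5 inverted output}.
Test 2 (x1=1, x2=1, x3=0, x4=0): fault-free g1=0, g2=1, g3=0, g4=0, g5=0 → 0; observed 1. Eliminates g5 stuck-at-0.
Only g5 inverted output is consistent with every test.

g5 inverted output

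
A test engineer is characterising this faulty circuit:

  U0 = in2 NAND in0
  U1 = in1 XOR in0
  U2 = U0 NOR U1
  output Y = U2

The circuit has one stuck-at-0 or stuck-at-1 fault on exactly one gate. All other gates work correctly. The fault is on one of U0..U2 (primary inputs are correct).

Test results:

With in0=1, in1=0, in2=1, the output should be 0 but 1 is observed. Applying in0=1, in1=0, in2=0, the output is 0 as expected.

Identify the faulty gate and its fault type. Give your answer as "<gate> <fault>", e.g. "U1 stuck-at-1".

Fault-free values for test 1 (in0=1, in1=0, in2=1): U0=0, U1=1, U2=0, giving Y=0. Observed 1.
Test 1: faults giving observed 1 are {U1 stuck-at-0, U2 stuck-at-1}.
Test 2 (in0=1, in1=0, in2=0): fault-free U0=1, U1=1, U2=0 → 0; observed 0. Eliminates U2 stuck-at-1.
Only U1 stuck-at-0 is consistent with every test.

U1 stuck-at-0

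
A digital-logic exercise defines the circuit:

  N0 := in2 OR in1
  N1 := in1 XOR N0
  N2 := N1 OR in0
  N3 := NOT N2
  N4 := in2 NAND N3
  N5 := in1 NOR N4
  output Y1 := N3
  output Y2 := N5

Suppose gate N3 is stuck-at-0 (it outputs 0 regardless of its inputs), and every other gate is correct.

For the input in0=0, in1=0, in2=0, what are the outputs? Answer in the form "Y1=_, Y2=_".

Propagate with N3 forced: N0=0, N1=0, N2=0, N3=0 [stuck-at-0], N4=1, N5=0.
So the outputs are Y1=0, Y2=0. (Without the fault they would be Y1=1, Y2=0.)

Y1=0, Y2=0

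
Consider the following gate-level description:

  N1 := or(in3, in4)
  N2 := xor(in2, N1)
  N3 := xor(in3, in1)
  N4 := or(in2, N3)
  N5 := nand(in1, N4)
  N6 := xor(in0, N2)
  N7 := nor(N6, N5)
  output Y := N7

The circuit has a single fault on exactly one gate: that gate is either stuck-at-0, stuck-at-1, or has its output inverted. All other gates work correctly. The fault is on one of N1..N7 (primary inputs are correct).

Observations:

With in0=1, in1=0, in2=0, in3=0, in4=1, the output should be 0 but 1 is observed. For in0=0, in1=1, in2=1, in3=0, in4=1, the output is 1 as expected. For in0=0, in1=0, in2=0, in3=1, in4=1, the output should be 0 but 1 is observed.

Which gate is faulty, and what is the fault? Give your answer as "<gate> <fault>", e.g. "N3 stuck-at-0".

Fault-free values for test 1 (in0=1, in1=0, in2=0, in3=0, in4=1): N1=1, N2=1, N3=0, N4=0, N5=1, N6=0, N7=0, giving Y=0. Observed 1.
Test 1: faults giving observed 1 are {N5 stuck-at-0, N5 inverted output, N7 stuck-at-1, N7 inverted output}.
Test 2 (in0=0, in1=1, in2=1, in3=0, in4=1): fault-free N1=1, N2=0, N3=1, N4=1, N5=0, N6=0, N7=1 → 1; observed 1. Eliminates N5 inverted output, N7 inverted output.
Test 3 (in0=0, in1=0, in2=0, in3=1, in4=1): fault-free N1=1, N2=1, N3=1, N4=1, N5=1, N6=1, N7=0 → 0; observed 1. Eliminates N5 stuck-at-0.
Only N7 stuck-at-1 is consistent with every test.

N7 stuck-at-1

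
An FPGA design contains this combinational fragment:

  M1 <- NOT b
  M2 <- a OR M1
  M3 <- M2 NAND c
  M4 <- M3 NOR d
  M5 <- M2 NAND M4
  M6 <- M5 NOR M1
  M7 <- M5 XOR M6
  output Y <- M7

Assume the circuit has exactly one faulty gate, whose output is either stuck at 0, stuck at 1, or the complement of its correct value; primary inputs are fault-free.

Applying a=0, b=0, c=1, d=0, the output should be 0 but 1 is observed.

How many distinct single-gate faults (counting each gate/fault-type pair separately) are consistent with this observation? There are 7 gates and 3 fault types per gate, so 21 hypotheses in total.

Fault-free: M1=1, M2=1, M3=0, M4=1, M5=0, M6=0, M7=0 → 0. Observed 1.
  M1: stuck-at-0, inverted output ✓; others ✗
  M2: stuck-at-0, inverted output ✓; others ✗
  M3: stuck-at-1, inverted output ✓; others ✗
  M4: stuck-at-0, inverted output ✓; others ✗
  M5: stuck-at-1, inverted output ✓; others ✗
  M6: stuck-at-1, inverted output ✓; others ✗
  M7: stuck-at-1, inverted output ✓; others ✗
Consistent faults: {M1 stuck-at-0, M1 inverted output, M2 stuck-at-0, M2 inverted output, M3 stuck-at-1, M3 inverted output, M4 stuck-at-0, M4 inverted output, M5 stuck-at-1, M5 inverted output, M6 stuck-at-1, M6 inverted output, M7 stuck-at-1, M7 inverted output} — 14 in all.

14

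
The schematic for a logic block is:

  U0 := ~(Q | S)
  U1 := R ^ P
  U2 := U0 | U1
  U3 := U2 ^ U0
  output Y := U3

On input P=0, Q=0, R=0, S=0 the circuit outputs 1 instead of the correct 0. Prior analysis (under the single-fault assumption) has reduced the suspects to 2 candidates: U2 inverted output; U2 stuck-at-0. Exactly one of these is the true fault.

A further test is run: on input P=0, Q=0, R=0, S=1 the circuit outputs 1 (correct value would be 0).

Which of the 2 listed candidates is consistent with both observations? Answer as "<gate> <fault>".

U2 inverted output

Evaluate each candidate on input P=0, Q=0, R=0, S=1:
  U2 inverted output: U0=0, U1=0, U2=1 [inverted output], U3=1 → 1 — matches
  U2 stuck-at-0: U0=0, U1=0, U2=0 [stuck-at-0], U3=0 → 0 — eliminated
Only U2 inverted output reproduces the observed 1.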